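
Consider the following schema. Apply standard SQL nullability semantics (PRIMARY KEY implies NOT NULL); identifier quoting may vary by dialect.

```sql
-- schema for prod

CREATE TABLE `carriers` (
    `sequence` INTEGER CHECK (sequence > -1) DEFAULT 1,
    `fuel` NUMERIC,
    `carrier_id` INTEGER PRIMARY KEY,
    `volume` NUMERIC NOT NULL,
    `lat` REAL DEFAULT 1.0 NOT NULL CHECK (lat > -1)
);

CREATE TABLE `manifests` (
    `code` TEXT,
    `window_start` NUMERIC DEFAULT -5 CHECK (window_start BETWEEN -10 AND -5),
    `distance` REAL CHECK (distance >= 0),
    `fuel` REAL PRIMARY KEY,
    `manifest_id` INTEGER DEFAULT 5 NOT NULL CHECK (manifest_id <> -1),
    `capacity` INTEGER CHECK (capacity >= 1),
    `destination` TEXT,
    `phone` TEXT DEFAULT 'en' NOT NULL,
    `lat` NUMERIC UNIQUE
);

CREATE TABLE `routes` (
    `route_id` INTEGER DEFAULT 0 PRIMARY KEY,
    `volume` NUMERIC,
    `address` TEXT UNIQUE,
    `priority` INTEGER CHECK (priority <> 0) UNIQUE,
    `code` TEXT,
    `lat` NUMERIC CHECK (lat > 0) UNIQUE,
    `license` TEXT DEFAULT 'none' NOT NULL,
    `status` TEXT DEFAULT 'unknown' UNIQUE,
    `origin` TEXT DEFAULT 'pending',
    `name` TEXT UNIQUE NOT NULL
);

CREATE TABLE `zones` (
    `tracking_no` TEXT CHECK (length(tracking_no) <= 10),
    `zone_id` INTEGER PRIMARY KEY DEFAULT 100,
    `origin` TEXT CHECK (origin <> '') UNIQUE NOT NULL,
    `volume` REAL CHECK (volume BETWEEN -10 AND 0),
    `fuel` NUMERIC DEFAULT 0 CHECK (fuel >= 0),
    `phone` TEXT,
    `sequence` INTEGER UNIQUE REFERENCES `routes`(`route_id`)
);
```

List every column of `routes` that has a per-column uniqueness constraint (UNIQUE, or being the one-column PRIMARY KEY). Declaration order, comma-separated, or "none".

- route_id: single-column PRIMARY KEY → unique.
- volume: no UNIQUE or single-column PK constraint.
- address: declared UNIQUE → unique.
- priority: declared UNIQUE → unique.
- code: no UNIQUE or single-column PK constraint.
- lat: declared UNIQUE → unique.
- license: no UNIQUE or single-column PK constraint.
- status: declared UNIQUE → unique.
- origin: no UNIQUE or single-column PK constraint.
- name: declared UNIQUE → unique.

route_id, address, priority, lat, status, name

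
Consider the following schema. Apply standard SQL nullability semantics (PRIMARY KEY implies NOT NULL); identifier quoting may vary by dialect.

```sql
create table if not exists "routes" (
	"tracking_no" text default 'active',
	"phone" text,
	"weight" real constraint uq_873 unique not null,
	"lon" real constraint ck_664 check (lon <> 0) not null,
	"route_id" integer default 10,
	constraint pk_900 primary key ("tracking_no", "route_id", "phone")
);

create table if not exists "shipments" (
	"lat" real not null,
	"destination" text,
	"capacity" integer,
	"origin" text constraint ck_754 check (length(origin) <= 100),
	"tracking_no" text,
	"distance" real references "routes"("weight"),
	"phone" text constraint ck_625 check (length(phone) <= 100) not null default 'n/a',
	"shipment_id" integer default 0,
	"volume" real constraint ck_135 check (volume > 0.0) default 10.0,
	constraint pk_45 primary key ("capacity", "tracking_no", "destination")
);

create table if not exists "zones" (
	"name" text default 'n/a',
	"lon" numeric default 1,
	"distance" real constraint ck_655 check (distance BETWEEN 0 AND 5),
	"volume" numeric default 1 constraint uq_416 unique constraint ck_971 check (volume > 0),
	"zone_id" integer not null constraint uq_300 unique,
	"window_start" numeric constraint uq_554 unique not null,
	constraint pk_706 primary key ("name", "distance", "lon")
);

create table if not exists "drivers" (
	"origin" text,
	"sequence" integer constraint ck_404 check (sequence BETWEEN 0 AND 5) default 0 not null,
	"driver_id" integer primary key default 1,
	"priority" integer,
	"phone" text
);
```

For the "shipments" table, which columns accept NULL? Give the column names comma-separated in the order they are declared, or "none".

- lat: declared NOT NULL → not nullable.
- destination: part of the PRIMARY KEY, which implies NOT NULL → not nullable.
- capacity: part of the PRIMARY KEY, which implies NOT NULL → not nullable.
- origin: CHECK does not forbid NULL (a CHECK constraint passes when its expression is NULL) → nullable.
- tracking_no: part of the PRIMARY KEY, which implies NOT NULL → not nullable.
- distance: a foreign key column may be NULL unless separately constrained → nullable.
- phone: declared NOT NULL → not nullable.
- shipment_id: DEFAULT only fills an omitted column; an explicit NULL is still allowed → nullable.
- volume: CHECK does not forbid NULL (a CHECK constraint passes when its expression is NULL) → nullable.

origin, distance, shipment_id, volume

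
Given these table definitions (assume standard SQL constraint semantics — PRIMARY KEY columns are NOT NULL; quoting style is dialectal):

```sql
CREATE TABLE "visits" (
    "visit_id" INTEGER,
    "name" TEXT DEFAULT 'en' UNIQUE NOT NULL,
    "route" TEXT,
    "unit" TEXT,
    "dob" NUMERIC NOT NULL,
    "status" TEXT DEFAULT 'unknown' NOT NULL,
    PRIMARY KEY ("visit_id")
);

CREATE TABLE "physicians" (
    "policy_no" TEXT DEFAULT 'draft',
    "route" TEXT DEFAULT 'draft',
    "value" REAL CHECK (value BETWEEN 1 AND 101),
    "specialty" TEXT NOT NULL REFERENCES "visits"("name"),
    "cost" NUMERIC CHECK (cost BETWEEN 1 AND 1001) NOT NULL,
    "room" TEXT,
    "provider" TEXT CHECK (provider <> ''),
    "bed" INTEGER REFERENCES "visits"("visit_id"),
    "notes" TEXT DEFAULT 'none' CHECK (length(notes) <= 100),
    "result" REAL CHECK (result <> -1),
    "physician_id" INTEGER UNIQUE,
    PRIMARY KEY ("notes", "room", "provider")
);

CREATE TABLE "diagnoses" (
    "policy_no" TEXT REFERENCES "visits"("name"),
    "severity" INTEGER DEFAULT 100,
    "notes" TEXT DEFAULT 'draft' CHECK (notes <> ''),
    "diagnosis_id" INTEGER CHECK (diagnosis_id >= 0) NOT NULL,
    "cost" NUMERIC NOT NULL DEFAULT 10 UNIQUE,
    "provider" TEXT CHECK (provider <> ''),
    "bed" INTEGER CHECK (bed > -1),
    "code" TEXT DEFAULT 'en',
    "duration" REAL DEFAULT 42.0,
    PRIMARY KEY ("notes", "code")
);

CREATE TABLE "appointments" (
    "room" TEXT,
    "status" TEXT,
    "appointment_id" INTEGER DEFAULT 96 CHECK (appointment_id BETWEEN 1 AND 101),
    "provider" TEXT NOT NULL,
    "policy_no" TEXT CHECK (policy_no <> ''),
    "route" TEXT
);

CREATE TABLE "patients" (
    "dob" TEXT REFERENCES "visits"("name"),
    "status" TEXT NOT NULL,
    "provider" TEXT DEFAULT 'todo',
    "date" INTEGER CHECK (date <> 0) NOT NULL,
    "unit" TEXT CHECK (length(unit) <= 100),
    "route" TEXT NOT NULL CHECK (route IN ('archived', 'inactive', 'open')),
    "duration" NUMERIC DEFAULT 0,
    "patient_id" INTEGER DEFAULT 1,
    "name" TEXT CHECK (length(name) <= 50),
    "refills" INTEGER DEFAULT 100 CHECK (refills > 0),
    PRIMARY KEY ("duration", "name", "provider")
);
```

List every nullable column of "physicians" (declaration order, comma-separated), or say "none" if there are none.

policy_no, route, value, bed, result, physician_id

- policy_no: DEFAULT only fills an omitted column; an explicit NULL is still allowed → nullable.
- route: DEFAULT only fills an omitted column; an explicit NULL is still allowed → nullable.
- value: CHECK does not forbid NULL (a CHECK constraint passes when its expression is NULL) → nullable.
- specialty: declared NOT NULL → not nullable.
- cost: declared NOT NULL → not nullable.
- room: part of the PRIMARY KEY, which implies NOT NULL → not nullable.
- provider: part of the PRIMARY KEY, which implies NOT NULL → not nullable.
- bed: a foreign key column may be NULL unless separately constrained → nullable.
- notes: part of the PRIMARY KEY, which implies NOT NULL → not nullable.
- result: CHECK does not forbid NULL (a CHECK constraint passes when its expression is NULL) → nullable.
- physician_id: UNIQUE does not imply NOT NULL → nullable.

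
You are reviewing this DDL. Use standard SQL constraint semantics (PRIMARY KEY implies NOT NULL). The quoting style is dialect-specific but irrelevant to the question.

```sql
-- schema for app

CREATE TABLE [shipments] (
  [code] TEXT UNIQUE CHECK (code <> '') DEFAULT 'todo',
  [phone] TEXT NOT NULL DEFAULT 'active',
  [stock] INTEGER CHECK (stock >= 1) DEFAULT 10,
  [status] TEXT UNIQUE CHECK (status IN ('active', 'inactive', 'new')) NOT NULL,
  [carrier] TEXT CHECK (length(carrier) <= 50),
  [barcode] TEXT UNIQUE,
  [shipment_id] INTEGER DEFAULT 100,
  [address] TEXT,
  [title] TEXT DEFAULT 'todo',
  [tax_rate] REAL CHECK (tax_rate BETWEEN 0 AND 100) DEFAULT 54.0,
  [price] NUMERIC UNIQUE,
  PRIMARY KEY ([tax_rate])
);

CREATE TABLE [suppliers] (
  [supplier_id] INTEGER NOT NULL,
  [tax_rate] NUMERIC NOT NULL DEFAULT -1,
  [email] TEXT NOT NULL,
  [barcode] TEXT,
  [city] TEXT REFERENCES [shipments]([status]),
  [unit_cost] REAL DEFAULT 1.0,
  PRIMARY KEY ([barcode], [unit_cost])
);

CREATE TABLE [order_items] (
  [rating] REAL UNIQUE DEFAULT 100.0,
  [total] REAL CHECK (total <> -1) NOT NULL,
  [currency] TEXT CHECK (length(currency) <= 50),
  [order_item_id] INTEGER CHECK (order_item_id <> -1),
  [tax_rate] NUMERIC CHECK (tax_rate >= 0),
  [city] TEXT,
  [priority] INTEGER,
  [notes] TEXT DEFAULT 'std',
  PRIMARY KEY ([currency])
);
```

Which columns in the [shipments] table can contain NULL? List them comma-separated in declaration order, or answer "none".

code, stock, carrier, barcode, shipment_id, address, title, price

- code: CHECK does not forbid NULL (a CHECK constraint passes when its expression is NULL) → nullable.
- phone: declared NOT NULL → not nullable.
- stock: CHECK does not forbid NULL (a CHECK constraint passes when its expression is NULL) → nullable.
- status: declared NOT NULL → not nullable.
- carrier: CHECK does not forbid NULL (a CHECK constraint passes when its expression is NULL) → nullable.
- barcode: UNIQUE does not imply NOT NULL → nullable.
- shipment_id: DEFAULT only fills an omitted column; an explicit NULL is still allowed → nullable.
- address: no NOT NULL constraint applies → nullable.
- title: DEFAULT only fills an omitted column; an explicit NULL is still allowed → nullable.
- tax_rate: part of the PRIMARY KEY, which implies NOT NULL → not nullable.
- price: UNIQUE does not imply NOT NULL → nullable.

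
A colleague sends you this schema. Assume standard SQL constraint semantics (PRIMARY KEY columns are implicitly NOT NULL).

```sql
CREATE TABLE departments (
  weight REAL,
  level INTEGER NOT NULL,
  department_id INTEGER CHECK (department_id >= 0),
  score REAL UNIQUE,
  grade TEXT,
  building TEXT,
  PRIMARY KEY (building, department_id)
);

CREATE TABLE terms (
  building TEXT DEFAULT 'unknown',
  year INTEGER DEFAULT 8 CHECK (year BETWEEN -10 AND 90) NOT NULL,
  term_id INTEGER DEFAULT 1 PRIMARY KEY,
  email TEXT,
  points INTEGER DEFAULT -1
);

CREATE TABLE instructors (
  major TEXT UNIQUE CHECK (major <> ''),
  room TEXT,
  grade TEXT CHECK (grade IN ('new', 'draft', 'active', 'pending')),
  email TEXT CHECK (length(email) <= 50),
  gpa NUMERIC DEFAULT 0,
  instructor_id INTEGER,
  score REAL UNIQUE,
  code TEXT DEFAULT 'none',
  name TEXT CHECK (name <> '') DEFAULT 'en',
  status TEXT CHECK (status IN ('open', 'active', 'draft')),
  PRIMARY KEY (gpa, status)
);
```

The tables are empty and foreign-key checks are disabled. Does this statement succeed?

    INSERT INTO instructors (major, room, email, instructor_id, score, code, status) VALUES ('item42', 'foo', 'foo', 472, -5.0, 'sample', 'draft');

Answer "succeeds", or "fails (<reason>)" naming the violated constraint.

succeeds

NOT NULL columns: gpa defaults to 0; status is supplied.
CHECK constraints: 'item42' satisfies (major <> ''); 'foo' satisfies (length(email) <= 50); 'draft' satisfies (status IN ('open', 'active', 'draft')).
No constraint is violated.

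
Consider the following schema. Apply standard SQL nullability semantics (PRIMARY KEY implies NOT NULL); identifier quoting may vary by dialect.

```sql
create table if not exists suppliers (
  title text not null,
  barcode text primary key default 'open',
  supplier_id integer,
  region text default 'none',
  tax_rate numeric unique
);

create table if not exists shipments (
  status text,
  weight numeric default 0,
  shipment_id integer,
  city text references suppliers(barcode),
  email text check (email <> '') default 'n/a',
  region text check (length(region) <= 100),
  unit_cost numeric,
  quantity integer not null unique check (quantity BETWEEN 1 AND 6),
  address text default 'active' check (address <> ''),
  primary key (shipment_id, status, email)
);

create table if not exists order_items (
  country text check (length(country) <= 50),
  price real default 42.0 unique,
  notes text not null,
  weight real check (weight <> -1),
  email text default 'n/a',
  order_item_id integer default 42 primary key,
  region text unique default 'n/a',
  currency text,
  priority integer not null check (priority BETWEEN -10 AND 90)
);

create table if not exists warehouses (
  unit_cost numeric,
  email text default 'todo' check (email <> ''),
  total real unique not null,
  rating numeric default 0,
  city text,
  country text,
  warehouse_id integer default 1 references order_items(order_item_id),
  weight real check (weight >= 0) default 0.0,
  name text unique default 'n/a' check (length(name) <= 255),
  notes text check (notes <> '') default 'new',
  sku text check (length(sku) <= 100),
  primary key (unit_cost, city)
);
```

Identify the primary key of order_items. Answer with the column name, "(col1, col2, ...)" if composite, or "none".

order_item_id

order_item_id is declared PRIMARY KEY inline on the column.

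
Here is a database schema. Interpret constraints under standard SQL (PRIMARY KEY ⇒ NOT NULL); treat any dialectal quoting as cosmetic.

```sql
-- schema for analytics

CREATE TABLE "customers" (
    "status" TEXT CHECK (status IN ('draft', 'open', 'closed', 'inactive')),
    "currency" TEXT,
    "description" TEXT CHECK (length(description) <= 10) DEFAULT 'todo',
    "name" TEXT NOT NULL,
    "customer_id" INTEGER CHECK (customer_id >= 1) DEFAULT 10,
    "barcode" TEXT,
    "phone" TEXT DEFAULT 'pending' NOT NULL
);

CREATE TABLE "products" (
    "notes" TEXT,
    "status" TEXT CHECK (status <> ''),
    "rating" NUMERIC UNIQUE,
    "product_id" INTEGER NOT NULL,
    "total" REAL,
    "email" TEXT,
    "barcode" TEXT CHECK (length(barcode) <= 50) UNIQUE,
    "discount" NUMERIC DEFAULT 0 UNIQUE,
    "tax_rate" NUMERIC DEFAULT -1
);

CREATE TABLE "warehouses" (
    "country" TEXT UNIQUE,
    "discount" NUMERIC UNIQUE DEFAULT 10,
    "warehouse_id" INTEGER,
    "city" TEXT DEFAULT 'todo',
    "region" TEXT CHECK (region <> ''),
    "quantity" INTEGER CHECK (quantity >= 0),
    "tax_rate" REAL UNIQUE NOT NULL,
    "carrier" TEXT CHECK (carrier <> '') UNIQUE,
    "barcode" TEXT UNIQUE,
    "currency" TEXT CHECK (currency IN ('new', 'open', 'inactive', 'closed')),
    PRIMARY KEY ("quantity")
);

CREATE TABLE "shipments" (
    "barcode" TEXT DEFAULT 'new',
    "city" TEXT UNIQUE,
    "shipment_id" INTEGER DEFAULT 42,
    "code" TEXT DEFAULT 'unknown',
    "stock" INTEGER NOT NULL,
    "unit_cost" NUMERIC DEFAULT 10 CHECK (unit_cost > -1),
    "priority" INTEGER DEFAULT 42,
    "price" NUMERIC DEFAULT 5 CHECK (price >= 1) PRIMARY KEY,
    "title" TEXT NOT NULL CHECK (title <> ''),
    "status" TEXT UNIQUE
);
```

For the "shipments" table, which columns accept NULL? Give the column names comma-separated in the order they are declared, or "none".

- barcode: DEFAULT only fills an omitted column; an explicit NULL is still allowed → nullable.
- city: UNIQUE does not imply NOT NULL → nullable.
- shipment_id: DEFAULT only fills an omitted column; an explicit NULL is still allowed → nullable.
- code: DEFAULT only fills an omitted column; an explicit NULL is still allowed → nullable.
- stock: declared NOT NULL → not nullable.
- unit_cost: CHECK does not forbid NULL (a CHECK constraint passes when its expression is NULL) → nullable.
- priority: DEFAULT only fills an omitted column; an explicit NULL is still allowed → nullable.
- price: part of the PRIMARY KEY, which implies NOT NULL → not nullable.
- title: declared NOT NULL → not nullable.
- status: UNIQUE does not imply NOT NULL → nullable.

barcode, city, shipment_id, code, unit_cost, priority, status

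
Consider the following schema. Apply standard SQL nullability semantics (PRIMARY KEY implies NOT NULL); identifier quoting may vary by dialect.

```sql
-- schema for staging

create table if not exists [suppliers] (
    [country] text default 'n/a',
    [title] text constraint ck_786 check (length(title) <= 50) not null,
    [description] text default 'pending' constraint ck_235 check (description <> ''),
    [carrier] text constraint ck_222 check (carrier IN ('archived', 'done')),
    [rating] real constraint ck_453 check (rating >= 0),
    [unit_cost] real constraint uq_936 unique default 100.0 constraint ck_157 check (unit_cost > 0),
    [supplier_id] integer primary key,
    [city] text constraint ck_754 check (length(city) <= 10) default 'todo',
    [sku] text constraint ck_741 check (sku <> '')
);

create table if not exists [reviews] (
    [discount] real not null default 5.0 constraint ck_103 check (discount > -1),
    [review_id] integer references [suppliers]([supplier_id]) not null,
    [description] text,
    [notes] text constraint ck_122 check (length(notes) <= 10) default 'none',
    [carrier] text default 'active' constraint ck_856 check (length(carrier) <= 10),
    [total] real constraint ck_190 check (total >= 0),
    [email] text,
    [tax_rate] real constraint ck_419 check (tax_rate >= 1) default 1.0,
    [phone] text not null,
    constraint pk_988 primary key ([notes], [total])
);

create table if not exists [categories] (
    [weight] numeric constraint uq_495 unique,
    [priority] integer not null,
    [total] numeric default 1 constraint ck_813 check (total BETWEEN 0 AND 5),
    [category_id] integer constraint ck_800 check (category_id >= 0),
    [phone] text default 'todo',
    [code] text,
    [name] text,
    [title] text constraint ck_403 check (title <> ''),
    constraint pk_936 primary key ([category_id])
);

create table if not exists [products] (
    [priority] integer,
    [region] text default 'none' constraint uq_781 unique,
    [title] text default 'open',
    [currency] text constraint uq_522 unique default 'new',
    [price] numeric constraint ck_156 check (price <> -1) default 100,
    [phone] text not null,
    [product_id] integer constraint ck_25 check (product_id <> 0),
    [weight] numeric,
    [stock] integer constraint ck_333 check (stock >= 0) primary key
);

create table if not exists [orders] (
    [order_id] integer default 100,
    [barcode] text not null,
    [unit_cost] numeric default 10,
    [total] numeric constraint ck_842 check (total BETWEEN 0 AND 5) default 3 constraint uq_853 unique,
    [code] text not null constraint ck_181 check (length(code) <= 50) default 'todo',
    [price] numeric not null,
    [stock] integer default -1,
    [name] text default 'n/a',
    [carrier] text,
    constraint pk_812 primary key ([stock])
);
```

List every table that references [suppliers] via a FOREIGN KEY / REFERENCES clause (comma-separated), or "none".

- reviews.review_id references suppliers(supplier_id).

reviews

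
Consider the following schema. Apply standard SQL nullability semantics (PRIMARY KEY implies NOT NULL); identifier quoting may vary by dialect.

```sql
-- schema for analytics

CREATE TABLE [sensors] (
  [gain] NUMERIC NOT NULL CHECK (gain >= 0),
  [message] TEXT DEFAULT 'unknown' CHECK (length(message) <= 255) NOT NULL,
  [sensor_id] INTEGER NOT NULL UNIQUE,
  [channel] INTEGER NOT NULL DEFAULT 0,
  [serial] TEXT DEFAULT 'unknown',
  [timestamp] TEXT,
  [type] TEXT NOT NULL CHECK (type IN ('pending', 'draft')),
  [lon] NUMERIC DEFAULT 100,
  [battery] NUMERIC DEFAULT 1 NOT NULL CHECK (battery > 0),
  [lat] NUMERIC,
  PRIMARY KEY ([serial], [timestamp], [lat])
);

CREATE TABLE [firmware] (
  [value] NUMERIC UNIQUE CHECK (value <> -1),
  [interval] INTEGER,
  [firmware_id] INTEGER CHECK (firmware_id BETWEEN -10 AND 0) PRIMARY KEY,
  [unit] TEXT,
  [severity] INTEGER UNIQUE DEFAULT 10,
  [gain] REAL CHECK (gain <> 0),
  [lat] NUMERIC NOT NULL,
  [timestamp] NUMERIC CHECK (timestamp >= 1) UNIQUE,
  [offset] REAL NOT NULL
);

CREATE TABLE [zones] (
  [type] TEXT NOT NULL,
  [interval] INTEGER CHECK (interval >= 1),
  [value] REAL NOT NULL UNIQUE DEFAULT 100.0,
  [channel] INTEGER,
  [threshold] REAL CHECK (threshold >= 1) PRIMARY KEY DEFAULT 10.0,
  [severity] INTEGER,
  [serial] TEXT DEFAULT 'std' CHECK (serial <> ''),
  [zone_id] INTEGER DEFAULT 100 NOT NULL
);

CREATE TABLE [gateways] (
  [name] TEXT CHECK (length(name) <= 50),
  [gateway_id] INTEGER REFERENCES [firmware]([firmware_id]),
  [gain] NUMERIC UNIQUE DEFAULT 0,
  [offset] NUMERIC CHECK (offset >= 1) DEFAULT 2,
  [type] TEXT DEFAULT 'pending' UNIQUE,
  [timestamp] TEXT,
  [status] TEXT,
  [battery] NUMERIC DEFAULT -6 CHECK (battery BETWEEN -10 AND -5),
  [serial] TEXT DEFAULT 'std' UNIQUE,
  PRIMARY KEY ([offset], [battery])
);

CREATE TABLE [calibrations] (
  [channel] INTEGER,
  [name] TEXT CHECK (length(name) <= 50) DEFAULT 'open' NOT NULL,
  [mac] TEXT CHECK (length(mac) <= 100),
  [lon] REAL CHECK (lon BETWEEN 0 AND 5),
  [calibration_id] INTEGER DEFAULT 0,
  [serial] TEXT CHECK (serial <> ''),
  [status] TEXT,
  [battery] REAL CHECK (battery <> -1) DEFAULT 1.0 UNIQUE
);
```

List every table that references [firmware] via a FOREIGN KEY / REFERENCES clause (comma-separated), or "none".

- gateways.gateway_id references firmware(firmware_id).

gateways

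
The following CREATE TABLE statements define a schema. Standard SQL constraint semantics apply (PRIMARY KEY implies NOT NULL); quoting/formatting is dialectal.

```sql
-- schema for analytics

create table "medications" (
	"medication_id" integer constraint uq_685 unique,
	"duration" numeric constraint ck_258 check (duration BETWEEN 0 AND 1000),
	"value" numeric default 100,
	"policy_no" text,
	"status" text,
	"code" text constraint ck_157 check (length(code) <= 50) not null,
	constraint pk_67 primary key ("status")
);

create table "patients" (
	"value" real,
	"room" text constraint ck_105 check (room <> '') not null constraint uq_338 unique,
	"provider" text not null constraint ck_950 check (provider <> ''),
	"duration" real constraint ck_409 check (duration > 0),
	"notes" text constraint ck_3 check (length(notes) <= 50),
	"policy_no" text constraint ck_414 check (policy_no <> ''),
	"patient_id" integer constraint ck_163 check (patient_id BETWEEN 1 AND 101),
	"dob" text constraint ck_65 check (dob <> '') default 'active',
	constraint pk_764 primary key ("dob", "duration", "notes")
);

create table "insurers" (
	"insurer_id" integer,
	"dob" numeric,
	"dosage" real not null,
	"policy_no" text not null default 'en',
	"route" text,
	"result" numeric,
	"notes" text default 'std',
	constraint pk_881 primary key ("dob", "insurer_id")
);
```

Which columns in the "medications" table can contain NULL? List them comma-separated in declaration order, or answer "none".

- medication_id: UNIQUE does not imply NOT NULL → nullable.
- duration: CHECK does not forbid NULL (a CHECK constraint passes when its expression is NULL) → nullable.
- value: DEFAULT only fills an omitted column; an explicit NULL is still allowed → nullable.
- policy_no: no NOT NULL constraint applies → nullable.
- status: part of the PRIMARY KEY, which implies NOT NULL → not nullable.
- code: declared NOT NULL → not nullable.

medication_id, duration, value, policy_no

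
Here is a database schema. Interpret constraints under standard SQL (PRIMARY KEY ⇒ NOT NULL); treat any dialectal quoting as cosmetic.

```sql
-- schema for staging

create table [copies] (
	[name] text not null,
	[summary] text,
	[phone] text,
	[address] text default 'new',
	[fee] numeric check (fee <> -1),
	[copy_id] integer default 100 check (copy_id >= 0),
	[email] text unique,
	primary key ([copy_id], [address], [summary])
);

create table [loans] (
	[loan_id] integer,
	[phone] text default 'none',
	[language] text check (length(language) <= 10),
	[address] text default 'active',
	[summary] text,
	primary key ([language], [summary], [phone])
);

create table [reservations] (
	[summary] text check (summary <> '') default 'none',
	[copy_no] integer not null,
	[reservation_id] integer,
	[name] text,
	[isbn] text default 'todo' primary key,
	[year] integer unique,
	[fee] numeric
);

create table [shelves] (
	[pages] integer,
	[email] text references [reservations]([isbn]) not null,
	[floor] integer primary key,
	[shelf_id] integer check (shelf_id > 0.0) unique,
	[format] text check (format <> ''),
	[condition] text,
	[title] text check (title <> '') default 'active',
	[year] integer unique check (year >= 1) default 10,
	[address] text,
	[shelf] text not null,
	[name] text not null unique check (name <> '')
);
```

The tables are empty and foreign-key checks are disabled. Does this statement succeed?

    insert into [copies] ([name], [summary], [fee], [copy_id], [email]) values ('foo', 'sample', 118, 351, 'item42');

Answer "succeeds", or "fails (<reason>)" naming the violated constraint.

succeeds

NOT NULL columns: address defaults to 'new'; copy_id is supplied; name is supplied; summary is supplied.
CHECK constraints: 118 satisfies (fee <> -1); 351 satisfies (copy_id >= 0).
No constraint is violated.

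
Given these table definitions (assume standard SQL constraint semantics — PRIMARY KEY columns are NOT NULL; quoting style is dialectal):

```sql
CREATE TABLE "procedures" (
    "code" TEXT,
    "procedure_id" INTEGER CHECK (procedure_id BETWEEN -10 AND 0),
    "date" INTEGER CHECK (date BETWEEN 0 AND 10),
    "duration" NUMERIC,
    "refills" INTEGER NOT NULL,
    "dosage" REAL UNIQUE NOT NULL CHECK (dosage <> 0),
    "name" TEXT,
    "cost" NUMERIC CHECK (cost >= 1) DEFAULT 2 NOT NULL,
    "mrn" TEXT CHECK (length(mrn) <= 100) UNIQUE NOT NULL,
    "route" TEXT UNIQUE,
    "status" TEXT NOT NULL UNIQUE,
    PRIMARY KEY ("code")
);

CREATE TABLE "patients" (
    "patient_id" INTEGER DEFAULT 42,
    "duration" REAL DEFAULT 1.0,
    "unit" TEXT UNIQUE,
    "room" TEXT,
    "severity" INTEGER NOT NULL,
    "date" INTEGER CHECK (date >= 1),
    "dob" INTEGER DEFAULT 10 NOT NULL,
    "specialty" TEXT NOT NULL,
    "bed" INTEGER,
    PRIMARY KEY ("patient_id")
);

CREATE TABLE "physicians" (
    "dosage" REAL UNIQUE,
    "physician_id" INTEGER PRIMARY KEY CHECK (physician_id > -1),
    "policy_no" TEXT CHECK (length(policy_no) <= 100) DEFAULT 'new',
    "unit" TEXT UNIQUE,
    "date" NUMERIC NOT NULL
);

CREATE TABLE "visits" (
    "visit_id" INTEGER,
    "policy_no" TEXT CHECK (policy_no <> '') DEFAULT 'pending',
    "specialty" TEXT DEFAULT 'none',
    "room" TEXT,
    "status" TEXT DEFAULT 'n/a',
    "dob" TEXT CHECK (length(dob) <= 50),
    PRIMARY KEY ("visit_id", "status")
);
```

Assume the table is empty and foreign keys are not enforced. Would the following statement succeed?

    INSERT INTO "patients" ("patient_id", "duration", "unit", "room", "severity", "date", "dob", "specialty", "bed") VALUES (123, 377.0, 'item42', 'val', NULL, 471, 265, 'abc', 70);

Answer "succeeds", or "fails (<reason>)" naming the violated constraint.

fails (NOT NULL on severity)

severity is explicitly set to NULL, but severity is declared NOT NULL.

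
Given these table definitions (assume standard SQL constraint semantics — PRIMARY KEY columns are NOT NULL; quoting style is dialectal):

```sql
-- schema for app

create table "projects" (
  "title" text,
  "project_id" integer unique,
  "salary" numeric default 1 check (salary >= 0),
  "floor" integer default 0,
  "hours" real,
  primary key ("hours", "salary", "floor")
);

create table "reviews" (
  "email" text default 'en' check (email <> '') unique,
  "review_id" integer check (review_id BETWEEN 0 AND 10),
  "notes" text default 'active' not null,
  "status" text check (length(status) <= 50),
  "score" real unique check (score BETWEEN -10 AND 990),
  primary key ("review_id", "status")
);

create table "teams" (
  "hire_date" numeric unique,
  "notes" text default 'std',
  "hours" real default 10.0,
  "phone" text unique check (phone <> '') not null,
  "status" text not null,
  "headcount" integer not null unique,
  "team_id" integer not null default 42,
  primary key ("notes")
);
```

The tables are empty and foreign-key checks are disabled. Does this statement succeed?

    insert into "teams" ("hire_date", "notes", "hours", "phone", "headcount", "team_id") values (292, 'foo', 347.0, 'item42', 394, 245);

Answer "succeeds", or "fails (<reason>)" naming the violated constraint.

fails (NOT NULL on status)

status is omitted from the column list and has no DEFAULT, so it would receive NULL.
But status is declared NOT NULL.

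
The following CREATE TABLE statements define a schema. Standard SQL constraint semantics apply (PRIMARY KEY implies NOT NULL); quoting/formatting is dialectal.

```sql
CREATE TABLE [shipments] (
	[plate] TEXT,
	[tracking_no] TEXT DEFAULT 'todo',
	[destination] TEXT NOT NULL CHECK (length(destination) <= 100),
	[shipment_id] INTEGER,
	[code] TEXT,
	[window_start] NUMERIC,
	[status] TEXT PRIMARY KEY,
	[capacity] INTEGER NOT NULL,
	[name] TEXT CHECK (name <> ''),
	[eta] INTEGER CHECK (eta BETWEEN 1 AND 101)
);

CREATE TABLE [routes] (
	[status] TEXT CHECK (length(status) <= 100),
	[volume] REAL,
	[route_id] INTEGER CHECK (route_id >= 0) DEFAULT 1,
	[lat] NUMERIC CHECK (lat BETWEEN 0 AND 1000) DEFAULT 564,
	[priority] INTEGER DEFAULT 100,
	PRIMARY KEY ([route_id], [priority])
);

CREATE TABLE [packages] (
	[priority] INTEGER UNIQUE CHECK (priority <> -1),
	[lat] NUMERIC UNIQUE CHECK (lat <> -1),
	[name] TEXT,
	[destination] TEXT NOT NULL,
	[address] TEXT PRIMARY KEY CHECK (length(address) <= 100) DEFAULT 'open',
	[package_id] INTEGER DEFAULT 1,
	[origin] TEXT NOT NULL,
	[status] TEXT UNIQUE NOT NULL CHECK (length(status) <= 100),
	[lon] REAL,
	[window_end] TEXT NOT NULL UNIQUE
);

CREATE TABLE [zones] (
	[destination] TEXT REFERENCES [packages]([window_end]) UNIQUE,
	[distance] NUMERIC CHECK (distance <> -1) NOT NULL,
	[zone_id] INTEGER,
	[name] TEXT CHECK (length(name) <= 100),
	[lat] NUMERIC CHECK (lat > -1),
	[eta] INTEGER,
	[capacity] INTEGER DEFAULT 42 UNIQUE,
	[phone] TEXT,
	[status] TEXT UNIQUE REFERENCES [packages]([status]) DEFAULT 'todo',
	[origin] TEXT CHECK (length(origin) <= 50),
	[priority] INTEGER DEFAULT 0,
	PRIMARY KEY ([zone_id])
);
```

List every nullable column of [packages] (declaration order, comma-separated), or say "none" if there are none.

priority, lat, name, package_id, lon

- priority: CHECK does not forbid NULL (a CHECK constraint passes when its expression is NULL) → nullable.
- lat: CHECK does not forbid NULL (a CHECK constraint passes when its expression is NULL) → nullable.
- name: no NOT NULL constraint applies → nullable.
- destination: declared NOT NULL → not nullable.
- address: part of the PRIMARY KEY, which implies NOT NULL → not nullable.
- package_id: DEFAULT only fills an omitted column; an explicit NULL is still allowed → nullable.
- origin: declared NOT NULL → not nullable.
- status: declared NOT NULL → not nullable.
- lon: no NOT NULL constraint applies → nullable.
- window_end: declared NOT NULL → not nullable.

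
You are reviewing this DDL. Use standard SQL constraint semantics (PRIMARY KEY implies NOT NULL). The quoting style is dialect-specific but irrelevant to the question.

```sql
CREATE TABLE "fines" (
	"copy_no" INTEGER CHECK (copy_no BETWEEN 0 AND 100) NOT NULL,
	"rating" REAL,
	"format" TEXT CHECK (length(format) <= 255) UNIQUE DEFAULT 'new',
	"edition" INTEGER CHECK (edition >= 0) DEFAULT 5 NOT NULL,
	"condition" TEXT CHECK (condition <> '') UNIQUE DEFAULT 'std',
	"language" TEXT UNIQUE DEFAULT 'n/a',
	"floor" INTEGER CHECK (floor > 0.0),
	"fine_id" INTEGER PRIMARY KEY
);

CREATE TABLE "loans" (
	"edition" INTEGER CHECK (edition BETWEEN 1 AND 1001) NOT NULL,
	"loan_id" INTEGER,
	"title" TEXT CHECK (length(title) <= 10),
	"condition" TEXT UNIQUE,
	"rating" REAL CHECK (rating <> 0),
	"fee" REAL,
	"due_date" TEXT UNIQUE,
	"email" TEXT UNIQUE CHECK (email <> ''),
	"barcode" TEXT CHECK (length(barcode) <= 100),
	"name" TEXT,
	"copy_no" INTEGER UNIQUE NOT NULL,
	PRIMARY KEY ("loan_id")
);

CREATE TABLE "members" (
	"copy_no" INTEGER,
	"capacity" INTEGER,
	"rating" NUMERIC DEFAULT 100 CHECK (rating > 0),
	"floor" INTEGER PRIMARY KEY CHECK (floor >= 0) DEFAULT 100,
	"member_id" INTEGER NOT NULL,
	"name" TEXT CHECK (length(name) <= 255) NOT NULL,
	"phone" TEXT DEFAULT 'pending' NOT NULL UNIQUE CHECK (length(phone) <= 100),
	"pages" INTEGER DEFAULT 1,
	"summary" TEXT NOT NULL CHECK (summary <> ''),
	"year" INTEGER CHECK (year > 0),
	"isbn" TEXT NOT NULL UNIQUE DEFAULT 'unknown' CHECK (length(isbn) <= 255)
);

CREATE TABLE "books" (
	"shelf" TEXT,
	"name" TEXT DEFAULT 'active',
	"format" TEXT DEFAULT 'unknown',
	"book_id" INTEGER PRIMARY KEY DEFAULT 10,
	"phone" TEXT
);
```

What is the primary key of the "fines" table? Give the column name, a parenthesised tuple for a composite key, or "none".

fine_id is declared PRIMARY KEY inline on the column.

fine_id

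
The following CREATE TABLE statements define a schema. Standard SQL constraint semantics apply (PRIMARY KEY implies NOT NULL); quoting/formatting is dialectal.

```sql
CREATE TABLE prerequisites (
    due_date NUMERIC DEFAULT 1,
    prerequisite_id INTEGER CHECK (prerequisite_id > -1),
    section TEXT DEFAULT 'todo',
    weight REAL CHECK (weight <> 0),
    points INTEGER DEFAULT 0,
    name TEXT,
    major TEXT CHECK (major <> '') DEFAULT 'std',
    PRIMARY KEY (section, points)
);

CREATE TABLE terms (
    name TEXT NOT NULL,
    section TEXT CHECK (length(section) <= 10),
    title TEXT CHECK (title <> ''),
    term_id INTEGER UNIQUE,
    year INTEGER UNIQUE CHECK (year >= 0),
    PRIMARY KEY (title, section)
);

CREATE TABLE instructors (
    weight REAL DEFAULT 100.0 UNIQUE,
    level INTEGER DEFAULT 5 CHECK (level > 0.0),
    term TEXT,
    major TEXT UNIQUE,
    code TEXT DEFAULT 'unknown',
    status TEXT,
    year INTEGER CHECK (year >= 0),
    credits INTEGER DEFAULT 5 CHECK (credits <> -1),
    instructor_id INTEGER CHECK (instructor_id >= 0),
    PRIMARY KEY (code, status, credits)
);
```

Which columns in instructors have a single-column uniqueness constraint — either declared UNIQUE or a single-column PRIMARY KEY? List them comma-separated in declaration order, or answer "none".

- weight: declared UNIQUE → unique.
- level: no UNIQUE or single-column PK constraint.
- term: no UNIQUE or single-column PK constraint.
- major: declared UNIQUE → unique.
- code: part of a composite PRIMARY KEY — only the tuple is unique, not this column on its own.
- status: part of a composite PRIMARY KEY — only the tuple is unique, not this column on its own.
- year: no UNIQUE or single-column PK constraint.
- credits: part of a composite PRIMARY KEY — only the tuple is unique, not this column on its own.
- instructor_id: no UNIQUE or single-column PK constraint.

weight, major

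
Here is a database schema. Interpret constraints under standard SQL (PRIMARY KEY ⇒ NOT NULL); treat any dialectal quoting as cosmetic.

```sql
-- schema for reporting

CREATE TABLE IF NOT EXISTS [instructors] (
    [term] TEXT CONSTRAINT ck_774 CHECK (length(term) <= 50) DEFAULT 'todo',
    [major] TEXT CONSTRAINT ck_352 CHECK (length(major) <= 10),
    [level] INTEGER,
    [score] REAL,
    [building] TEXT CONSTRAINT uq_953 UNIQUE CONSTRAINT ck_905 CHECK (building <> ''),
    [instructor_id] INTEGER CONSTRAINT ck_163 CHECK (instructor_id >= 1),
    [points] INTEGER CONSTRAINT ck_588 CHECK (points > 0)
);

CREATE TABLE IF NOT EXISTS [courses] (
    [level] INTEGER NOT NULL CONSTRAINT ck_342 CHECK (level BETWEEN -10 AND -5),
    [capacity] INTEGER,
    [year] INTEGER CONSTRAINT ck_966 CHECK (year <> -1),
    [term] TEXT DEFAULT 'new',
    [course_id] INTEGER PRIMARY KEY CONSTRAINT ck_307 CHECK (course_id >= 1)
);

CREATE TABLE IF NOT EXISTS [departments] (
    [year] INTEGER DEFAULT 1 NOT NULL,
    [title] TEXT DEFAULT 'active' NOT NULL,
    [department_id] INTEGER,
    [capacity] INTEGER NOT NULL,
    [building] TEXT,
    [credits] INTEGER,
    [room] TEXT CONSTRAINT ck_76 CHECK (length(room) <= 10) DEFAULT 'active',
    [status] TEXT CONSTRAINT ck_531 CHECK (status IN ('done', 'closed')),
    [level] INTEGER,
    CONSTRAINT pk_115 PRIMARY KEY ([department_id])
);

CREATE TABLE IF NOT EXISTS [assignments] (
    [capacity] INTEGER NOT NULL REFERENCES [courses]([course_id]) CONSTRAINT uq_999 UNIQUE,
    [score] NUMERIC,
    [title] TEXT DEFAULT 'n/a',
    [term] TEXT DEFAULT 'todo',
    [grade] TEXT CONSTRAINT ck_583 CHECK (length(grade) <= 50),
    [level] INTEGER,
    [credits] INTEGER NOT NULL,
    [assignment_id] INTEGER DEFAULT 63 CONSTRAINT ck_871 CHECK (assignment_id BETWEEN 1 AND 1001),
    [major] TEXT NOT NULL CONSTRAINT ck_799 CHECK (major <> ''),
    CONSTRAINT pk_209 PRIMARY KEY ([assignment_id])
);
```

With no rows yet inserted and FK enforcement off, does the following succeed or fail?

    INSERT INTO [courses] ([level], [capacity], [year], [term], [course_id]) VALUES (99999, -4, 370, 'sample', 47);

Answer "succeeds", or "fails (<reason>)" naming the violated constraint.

The value 99999 for level violates CHECK (level BETWEEN -10 AND -5).

fails (CHECK on level)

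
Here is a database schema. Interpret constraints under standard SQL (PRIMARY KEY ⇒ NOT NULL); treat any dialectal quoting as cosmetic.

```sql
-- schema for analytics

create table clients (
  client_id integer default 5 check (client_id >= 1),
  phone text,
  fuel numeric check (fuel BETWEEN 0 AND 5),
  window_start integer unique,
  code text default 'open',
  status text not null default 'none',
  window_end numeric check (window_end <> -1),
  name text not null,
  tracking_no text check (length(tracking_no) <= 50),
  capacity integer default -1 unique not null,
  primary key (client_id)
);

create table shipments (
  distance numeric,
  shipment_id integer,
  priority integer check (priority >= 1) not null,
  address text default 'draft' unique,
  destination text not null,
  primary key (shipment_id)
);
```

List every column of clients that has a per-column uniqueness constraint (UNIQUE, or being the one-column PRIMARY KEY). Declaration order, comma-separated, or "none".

- client_id: single-column PRIMARY KEY → unique.
- phone: no UNIQUE or single-column PK constraint.
- fuel: no UNIQUE or single-column PK constraint.
- window_start: declared UNIQUE → unique.
- code: no UNIQUE or single-column PK constraint.
- status: no UNIQUE or single-column PK constraint.
- window_end: no UNIQUE or single-column PK constraint.
- name: no UNIQUE or single-column PK constraint.
- tracking_no: no UNIQUE or single-column PK constraint.
- capacity: declared UNIQUE → unique.

client_id, window_start, capacity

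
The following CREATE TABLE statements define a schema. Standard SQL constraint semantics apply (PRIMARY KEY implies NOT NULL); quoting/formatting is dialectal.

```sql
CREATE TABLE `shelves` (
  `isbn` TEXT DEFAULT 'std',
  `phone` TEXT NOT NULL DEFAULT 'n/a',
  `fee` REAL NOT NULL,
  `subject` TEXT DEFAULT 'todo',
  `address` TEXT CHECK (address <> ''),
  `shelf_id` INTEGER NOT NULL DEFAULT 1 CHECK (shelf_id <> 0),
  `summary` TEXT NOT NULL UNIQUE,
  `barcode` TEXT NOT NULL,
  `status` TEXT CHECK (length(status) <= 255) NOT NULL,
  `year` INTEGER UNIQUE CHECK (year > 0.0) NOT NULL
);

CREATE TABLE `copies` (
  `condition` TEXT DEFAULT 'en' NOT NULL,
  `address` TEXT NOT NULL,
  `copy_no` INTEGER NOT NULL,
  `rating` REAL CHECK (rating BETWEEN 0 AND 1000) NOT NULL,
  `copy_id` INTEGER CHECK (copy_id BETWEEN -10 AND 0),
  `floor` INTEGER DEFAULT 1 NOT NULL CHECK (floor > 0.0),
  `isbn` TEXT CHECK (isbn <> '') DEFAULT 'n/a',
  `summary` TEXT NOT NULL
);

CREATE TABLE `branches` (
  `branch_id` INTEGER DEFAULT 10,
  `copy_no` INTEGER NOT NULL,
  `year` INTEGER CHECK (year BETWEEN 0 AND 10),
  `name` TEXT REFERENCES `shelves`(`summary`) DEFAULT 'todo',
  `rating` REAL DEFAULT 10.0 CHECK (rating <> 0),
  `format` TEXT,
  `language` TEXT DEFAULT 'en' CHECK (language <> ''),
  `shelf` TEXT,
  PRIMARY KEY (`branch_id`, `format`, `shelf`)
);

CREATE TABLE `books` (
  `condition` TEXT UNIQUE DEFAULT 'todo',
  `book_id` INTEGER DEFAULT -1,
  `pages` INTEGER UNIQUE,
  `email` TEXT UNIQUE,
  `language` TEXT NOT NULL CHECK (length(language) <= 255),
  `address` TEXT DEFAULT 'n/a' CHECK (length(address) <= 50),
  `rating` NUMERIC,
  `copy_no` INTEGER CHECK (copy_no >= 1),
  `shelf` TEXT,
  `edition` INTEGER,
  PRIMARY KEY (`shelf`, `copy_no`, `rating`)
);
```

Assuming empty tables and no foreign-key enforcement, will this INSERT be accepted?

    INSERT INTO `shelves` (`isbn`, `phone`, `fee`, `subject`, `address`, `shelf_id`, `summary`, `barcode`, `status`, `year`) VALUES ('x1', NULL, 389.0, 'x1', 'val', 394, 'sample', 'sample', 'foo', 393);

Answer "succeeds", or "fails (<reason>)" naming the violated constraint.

phone is explicitly set to NULL, but phone is declared NOT NULL.

fails (NOT NULL on phone)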